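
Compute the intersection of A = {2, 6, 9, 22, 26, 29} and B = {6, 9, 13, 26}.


A ∩ B = elements in both A and B
A = {2, 6, 9, 22, 26, 29}
B = {6, 9, 13, 26}
A ∩ B = {6, 9, 26}

A ∩ B = {6, 9, 26}


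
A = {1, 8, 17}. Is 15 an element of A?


A = {1, 8, 17}
Checking if 15 is in A
15 is not in A → False

15 ∉ A


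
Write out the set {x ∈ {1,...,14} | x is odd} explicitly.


Checking each candidate:
Condition: odd numbers in {1,...,14}
Result = {1, 3, 5, 7, 9, 11, 13}

{1, 3, 5, 7, 9, 11, 13}


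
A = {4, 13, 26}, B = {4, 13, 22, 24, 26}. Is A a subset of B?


A ⊆ B means every element of A is in B.
All elements of A are in B.
So A ⊆ B.

Yes, A ⊆ B


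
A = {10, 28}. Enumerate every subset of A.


|A| = 2, so |P(A)| = 2^2 = 4
Enumerate subsets by cardinality (0 to 2):
∅, {10}, {28}, {10, 28}

P(A) has 4 subsets: ∅, {10}, {28}, {10, 28}


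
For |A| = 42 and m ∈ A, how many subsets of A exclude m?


Subsets of A avoiding m are subsets of A \ {m}, which has 41 elements.
Count = 2^(n-1) = 2^41
= 2199023255552

Number of subsets avoiding m = 2199023255552


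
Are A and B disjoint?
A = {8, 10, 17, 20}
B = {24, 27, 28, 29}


Disjoint means A ∩ B = ∅.
A ∩ B = ∅
A ∩ B = ∅, so A and B are disjoint.

Yes, A and B are disjoint


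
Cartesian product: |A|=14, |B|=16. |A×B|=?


|A × B| = |A| × |B|
= 14 × 16
= 224

|A × B| = 224


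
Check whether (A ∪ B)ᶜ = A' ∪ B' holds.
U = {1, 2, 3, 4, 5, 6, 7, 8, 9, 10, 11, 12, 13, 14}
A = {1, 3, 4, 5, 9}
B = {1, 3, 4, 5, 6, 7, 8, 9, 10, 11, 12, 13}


LHS: A ∪ B = {1, 3, 4, 5, 6, 7, 8, 9, 10, 11, 12, 13}
(A ∪ B)' = U \ (A ∪ B) = {2, 14}
A' = {2, 6, 7, 8, 10, 11, 12, 13, 14}, B' = {2, 14}
Claimed RHS: A' ∪ B' = {2, 6, 7, 8, 10, 11, 12, 13, 14}
Identity is INVALID: LHS = {2, 14} but the RHS claimed here equals {2, 6, 7, 8, 10, 11, 12, 13, 14}. The correct form is (A ∪ B)' = A' ∩ B'.

Identity is invalid: (A ∪ B)' = {2, 14} but A' ∪ B' = {2, 6, 7, 8, 10, 11, 12, 13, 14}. The correct De Morgan law is (A ∪ B)' = A' ∩ B'.


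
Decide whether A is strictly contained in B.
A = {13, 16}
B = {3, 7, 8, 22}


A ⊂ B requires: A ⊆ B AND A ≠ B.
A ⊆ B? No
A ⊄ B, so A is not a proper subset.

No, A is not a proper subset of B


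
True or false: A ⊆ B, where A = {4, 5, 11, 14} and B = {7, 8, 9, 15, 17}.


A ⊆ B means every element of A is in B.
Elements in A not in B: {4, 5, 11, 14}
So A ⊄ B.

No, A ⊄ B


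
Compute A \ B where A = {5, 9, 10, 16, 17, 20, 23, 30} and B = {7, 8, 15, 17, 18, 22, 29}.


A \ B = elements in A but not in B
A = {5, 9, 10, 16, 17, 20, 23, 30}
B = {7, 8, 15, 17, 18, 22, 29}
Remove from A any elements in B
A \ B = {5, 9, 10, 16, 20, 23, 30}

A \ B = {5, 9, 10, 16, 20, 23, 30}


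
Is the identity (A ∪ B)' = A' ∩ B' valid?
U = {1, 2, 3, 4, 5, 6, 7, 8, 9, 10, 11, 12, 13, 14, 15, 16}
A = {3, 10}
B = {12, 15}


LHS: A ∪ B = {3, 10, 12, 15}
(A ∪ B)' = U \ (A ∪ B) = {1, 2, 4, 5, 6, 7, 8, 9, 11, 13, 14, 16}
A' = {1, 2, 4, 5, 6, 7, 8, 9, 11, 12, 13, 14, 15, 16}, B' = {1, 2, 3, 4, 5, 6, 7, 8, 9, 10, 11, 13, 14, 16}
Claimed RHS: A' ∩ B' = {1, 2, 4, 5, 6, 7, 8, 9, 11, 13, 14, 16}
Identity is VALID: LHS = RHS = {1, 2, 4, 5, 6, 7, 8, 9, 11, 13, 14, 16} ✓

Identity is valid. (A ∪ B)' = A' ∩ B' = {1, 2, 4, 5, 6, 7, 8, 9, 11, 13, 14, 16}


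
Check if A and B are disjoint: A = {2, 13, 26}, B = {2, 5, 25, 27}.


Disjoint means A ∩ B = ∅.
A ∩ B = {2}
A ∩ B ≠ ∅, so A and B are NOT disjoint.

No, A and B are not disjoint (A ∩ B = {2})


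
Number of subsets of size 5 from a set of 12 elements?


C(n,k) = n! / (k!(n-k)!)
C(12,5) = 12! / (5!7!)
= 792

C(12,5) = 792


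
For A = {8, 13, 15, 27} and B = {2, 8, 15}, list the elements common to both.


A ∩ B = elements in both A and B
A = {8, 13, 15, 27}
B = {2, 8, 15}
A ∩ B = {8, 15}

A ∩ B = {8, 15}


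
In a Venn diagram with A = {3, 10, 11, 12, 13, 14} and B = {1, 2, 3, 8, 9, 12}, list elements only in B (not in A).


A = {3, 10, 11, 12, 13, 14}
B = {1, 2, 3, 8, 9, 12}
Region: only in B (not in A)
Elements: {1, 2, 8, 9}

Elements only in B (not in A): {1, 2, 8, 9}


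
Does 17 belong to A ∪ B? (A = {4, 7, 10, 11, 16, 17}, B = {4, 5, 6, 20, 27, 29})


A = {4, 7, 10, 11, 16, 17}, B = {4, 5, 6, 20, 27, 29}
A ∪ B = all elements in A or B
A ∪ B = {4, 5, 6, 7, 10, 11, 16, 17, 20, 27, 29}
Checking if 17 ∈ A ∪ B
17 is in A ∪ B → True

17 ∈ A ∪ B


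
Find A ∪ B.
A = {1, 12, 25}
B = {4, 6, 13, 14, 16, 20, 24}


A ∪ B = all elements in A or B (or both)
A = {1, 12, 25}
B = {4, 6, 13, 14, 16, 20, 24}
A ∪ B = {1, 4, 6, 12, 13, 14, 16, 20, 24, 25}

A ∪ B = {1, 4, 6, 12, 13, 14, 16, 20, 24, 25}


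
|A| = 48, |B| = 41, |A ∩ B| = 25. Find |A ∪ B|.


|A ∪ B| = |A| + |B| - |A ∩ B|
= 48 + 41 - 25
= 64

|A ∪ B| = 64


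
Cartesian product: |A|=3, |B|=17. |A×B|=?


|A × B| = |A| × |B|
= 3 × 17
= 51

|A × B| = 51


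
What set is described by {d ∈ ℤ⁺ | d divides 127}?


Checking each candidate:
Condition: positive divisors of 127
Result = {1, 127}

{1, 127}


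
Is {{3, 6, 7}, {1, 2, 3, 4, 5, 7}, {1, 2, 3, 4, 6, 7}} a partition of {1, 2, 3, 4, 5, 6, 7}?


A partition requires: (1) non-empty parts, (2) pairwise disjoint, (3) union = U
Parts: {3, 6, 7}, {1, 2, 3, 4, 5, 7}, {1, 2, 3, 4, 6, 7}
Union of parts: {1, 2, 3, 4, 5, 6, 7}
U = {1, 2, 3, 4, 5, 6, 7}
All non-empty? True
Pairwise disjoint? False
Covers U? True

No, not a valid partition


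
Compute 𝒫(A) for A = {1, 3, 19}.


|A| = 3, so |P(A)| = 2^3 = 8
Enumerate subsets by cardinality (0 to 3):
∅, {1}, {3}, {19}, {1, 3}, {1, 19}, {3, 19}, {1, 3, 19}

P(A) has 8 subsets: ∅, {1}, {3}, {19}, {1, 3}, {1, 19}, {3, 19}, {1, 3, 19}


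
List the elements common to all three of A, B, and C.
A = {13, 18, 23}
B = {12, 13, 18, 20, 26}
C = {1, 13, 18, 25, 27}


A ∩ B = {13, 18}
(A ∩ B) ∩ C = {13, 18}

A ∩ B ∩ C = {13, 18}


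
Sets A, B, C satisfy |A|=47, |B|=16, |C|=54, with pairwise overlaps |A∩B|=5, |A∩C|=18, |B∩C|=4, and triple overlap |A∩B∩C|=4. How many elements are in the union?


|A∪B∪C| = |A|+|B|+|C| - |A∩B|-|A∩C|-|B∩C| + |A∩B∩C|
= 47+16+54 - 5-18-4 + 4
= 117 - 27 + 4
= 94

|A ∪ B ∪ C| = 94


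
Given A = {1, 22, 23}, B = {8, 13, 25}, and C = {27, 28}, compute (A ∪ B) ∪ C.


A ∪ B = {1, 8, 13, 22, 23, 25}
(A ∪ B) ∪ C = {1, 8, 13, 22, 23, 25, 27, 28}

A ∪ B ∪ C = {1, 8, 13, 22, 23, 25, 27, 28}


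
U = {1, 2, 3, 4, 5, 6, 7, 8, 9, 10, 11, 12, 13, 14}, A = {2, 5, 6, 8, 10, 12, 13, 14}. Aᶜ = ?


Aᶜ = U \ A = elements in U but not in A
U = {1, 2, 3, 4, 5, 6, 7, 8, 9, 10, 11, 12, 13, 14}
A = {2, 5, 6, 8, 10, 12, 13, 14}
Aᶜ = {1, 3, 4, 7, 9, 11}

Aᶜ = {1, 3, 4, 7, 9, 11}


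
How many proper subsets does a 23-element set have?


Total subsets = 2^n = 2^23 = 8388608
Proper subsets exclude the set itself: 2^n - 1
= 8388608 - 1
= 8388607

Number of proper subsets = 8388607


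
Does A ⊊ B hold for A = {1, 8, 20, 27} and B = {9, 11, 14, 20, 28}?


A ⊂ B requires: A ⊆ B AND A ≠ B.
A ⊆ B? No
A ⊄ B, so A is not a proper subset.

No, A is not a proper subset of B


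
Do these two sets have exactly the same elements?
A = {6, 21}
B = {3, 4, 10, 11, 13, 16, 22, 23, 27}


Two sets are equal iff they have exactly the same elements.
A = {6, 21}
B = {3, 4, 10, 11, 13, 16, 22, 23, 27}
Differences: {3, 4, 6, 10, 11, 13, 16, 21, 22, 23, 27}
A ≠ B

No, A ≠ B


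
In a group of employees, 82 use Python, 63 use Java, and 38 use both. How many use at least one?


|A ∪ B| = |A| + |B| - |A ∩ B|
= 82 + 63 - 38
= 107

|A ∪ B| = 107


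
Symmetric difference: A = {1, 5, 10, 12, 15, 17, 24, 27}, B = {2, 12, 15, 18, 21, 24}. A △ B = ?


A △ B = (A \ B) ∪ (B \ A) = elements in exactly one of A or B
A \ B = {1, 5, 10, 17, 27}
B \ A = {2, 18, 21}
A △ B = {1, 2, 5, 10, 17, 18, 21, 27}

A △ B = {1, 2, 5, 10, 17, 18, 21, 27}


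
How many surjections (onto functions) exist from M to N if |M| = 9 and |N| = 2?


n = |M| = 9, k = |N| = 2. Surjections via inclusion-exclusion:
S(n,k) = Σ(-1)^i × C(k,i) × (k-i)^n, i=0 to k
i=0: (-1)^0×C(2,0)×2^9 = 512
i=1: (-1)^1×C(2,1)×1^9 = -2
i=2: (-1)^2×C(2,2)×0^9 = 0
Total = 510

Number of surjections = 510


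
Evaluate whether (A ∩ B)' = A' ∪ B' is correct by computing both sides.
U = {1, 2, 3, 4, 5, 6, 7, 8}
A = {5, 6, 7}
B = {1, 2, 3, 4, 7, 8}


LHS: A ∩ B = {7}
(A ∩ B)' = U \ (A ∩ B) = {1, 2, 3, 4, 5, 6, 8}
A' = {1, 2, 3, 4, 8}, B' = {5, 6}
Claimed RHS: A' ∪ B' = {1, 2, 3, 4, 5, 6, 8}
Identity is VALID: LHS = RHS = {1, 2, 3, 4, 5, 6, 8} ✓

Identity is valid. (A ∩ B)' = A' ∪ B' = {1, 2, 3, 4, 5, 6, 8}


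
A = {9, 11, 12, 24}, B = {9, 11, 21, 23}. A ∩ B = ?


A ∩ B = elements in both A and B
A = {9, 11, 12, 24}
B = {9, 11, 21, 23}
A ∩ B = {9, 11}

A ∩ B = {9, 11}


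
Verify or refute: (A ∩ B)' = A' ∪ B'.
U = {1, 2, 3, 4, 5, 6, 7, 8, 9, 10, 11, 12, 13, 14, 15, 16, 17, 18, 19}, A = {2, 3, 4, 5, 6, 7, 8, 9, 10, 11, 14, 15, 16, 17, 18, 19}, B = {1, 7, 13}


LHS: A ∩ B = {7}
(A ∩ B)' = U \ (A ∩ B) = {1, 2, 3, 4, 5, 6, 8, 9, 10, 11, 12, 13, 14, 15, 16, 17, 18, 19}
A' = {1, 12, 13}, B' = {2, 3, 4, 5, 6, 8, 9, 10, 11, 12, 14, 15, 16, 17, 18, 19}
Claimed RHS: A' ∪ B' = {1, 2, 3, 4, 5, 6, 8, 9, 10, 11, 12, 13, 14, 15, 16, 17, 18, 19}
Identity is VALID: LHS = RHS = {1, 2, 3, 4, 5, 6, 8, 9, 10, 11, 12, 13, 14, 15, 16, 17, 18, 19} ✓

Identity is valid. (A ∩ B)' = A' ∪ B' = {1, 2, 3, 4, 5, 6, 8, 9, 10, 11, 12, 13, 14, 15, 16, 17, 18, 19}


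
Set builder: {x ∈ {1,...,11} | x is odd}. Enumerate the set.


Checking each candidate:
Condition: odd numbers in {1,...,11}
Result = {1, 3, 5, 7, 9, 11}

{1, 3, 5, 7, 9, 11}


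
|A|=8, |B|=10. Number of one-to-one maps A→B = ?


An injection sends each of |A| = 8 inputs to a distinct output in B.
# injections = |B|·(|B|-1)·…·(|B|-|A|+1) = 10! / (10 - 8)!
= 10 × 9 × 8 × 7 × 6 × 5 × 4 × 3
= 1814400

Number of injections = 1814400


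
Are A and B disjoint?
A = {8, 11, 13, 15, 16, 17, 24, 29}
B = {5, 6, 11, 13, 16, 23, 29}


Disjoint means A ∩ B = ∅.
A ∩ B = {11, 13, 16, 29}
A ∩ B ≠ ∅, so A and B are NOT disjoint.

No, A and B are not disjoint (A ∩ B = {11, 13, 16, 29})


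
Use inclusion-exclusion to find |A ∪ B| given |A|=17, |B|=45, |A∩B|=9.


|A ∪ B| = |A| + |B| - |A ∩ B|
= 17 + 45 - 9
= 53

|A ∪ B| = 53


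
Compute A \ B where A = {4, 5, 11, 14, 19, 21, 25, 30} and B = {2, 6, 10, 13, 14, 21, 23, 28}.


A \ B = elements in A but not in B
A = {4, 5, 11, 14, 19, 21, 25, 30}
B = {2, 6, 10, 13, 14, 21, 23, 28}
Remove from A any elements in B
A \ B = {4, 5, 11, 19, 25, 30}

A \ B = {4, 5, 11, 19, 25, 30}


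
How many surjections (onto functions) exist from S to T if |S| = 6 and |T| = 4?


n = |S| = 6, k = |T| = 4. Surjections via inclusion-exclusion:
S(n,k) = Σ(-1)^i × C(k,i) × (k-i)^n, i=0 to k
i=0: (-1)^0×C(4,0)×4^6 = 4096
i=1: (-1)^1×C(4,1)×3^6 = -2916
i=2: (-1)^2×C(4,2)×2^6 = 384
i=3: (-1)^3×C(4,3)×1^6 = -4
i=4: (-1)^4×C(4,4)×0^6 = 0
Total = 1560

Number of surjections = 1560


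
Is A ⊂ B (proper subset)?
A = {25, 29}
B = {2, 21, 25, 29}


A ⊂ B requires: A ⊆ B AND A ≠ B.
A ⊆ B? Yes
A = B? No
A ⊂ B: Yes (A is a proper subset of B)

Yes, A ⊂ B


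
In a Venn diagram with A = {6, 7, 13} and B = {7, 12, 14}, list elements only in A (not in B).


A = {6, 7, 13}
B = {7, 12, 14}
Region: only in A (not in B)
Elements: {6, 13}

Elements only in A (not in B): {6, 13}


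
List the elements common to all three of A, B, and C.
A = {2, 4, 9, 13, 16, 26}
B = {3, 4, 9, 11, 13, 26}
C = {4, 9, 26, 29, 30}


A ∩ B = {4, 9, 13, 26}
(A ∩ B) ∩ C = {4, 9, 26}

A ∩ B ∩ C = {4, 9, 26}


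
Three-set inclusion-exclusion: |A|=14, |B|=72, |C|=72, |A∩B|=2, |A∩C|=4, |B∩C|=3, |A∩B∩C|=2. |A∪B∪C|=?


|A∪B∪C| = |A|+|B|+|C| - |A∩B|-|A∩C|-|B∩C| + |A∩B∩C|
= 14+72+72 - 2-4-3 + 2
= 158 - 9 + 2
= 151

|A ∪ B ∪ C| = 151


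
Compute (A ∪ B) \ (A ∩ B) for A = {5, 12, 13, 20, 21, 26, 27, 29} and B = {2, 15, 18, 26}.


A △ B = (A \ B) ∪ (B \ A) = elements in exactly one of A or B
A \ B = {5, 12, 13, 20, 21, 27, 29}
B \ A = {2, 15, 18}
A △ B = {2, 5, 12, 13, 15, 18, 20, 21, 27, 29}

A △ B = {2, 5, 12, 13, 15, 18, 20, 21, 27, 29}


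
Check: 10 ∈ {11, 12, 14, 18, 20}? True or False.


A = {11, 12, 14, 18, 20}
Checking if 10 is in A
10 is not in A → False

10 ∉ A


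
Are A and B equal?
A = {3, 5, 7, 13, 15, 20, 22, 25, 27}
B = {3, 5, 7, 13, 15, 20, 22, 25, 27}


Two sets are equal iff they have exactly the same elements.
A = {3, 5, 7, 13, 15, 20, 22, 25, 27}
B = {3, 5, 7, 13, 15, 20, 22, 25, 27}
Same elements → A = B

Yes, A = B


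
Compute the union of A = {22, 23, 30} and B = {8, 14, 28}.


A ∪ B = all elements in A or B (or both)
A = {22, 23, 30}
B = {8, 14, 28}
A ∪ B = {8, 14, 22, 23, 28, 30}

A ∪ B = {8, 14, 22, 23, 28, 30}


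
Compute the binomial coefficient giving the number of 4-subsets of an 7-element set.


C(n,k) = n! / (k!(n-k)!)
C(7,4) = 7! / (4!3!)
= 35

C(7,4) = 35


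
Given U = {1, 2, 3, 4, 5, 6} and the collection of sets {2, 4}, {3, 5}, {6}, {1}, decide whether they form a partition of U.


A partition requires: (1) non-empty parts, (2) pairwise disjoint, (3) union = U
Parts: {2, 4}, {3, 5}, {6}, {1}
Union of parts: {1, 2, 3, 4, 5, 6}
U = {1, 2, 3, 4, 5, 6}
All non-empty? True
Pairwise disjoint? True
Covers U? True

Yes, valid partition


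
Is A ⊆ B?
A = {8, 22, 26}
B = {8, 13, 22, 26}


A ⊆ B means every element of A is in B.
All elements of A are in B.
So A ⊆ B.

Yes, A ⊆ B


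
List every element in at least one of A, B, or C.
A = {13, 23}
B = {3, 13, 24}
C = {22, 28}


A ∪ B = {3, 13, 23, 24}
(A ∪ B) ∪ C = {3, 13, 22, 23, 24, 28}

A ∪ B ∪ C = {3, 13, 22, 23, 24, 28}


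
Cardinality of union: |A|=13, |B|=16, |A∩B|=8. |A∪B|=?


|A ∪ B| = |A| + |B| - |A ∩ B|
= 13 + 16 - 8
= 21

|A ∪ B| = 21


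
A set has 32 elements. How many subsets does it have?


Number of subsets = 2^n
= 2^32
= 4294967296

|P(A)| = 4294967296


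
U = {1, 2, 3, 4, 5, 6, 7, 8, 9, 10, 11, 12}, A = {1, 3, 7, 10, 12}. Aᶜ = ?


Aᶜ = U \ A = elements in U but not in A
U = {1, 2, 3, 4, 5, 6, 7, 8, 9, 10, 11, 12}
A = {1, 3, 7, 10, 12}
Aᶜ = {2, 4, 5, 6, 8, 9, 11}

Aᶜ = {2, 4, 5, 6, 8, 9, 11}


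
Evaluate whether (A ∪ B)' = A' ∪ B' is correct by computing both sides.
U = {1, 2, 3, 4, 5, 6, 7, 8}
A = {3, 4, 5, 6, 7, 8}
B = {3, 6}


LHS: A ∪ B = {3, 4, 5, 6, 7, 8}
(A ∪ B)' = U \ (A ∪ B) = {1, 2}
A' = {1, 2}, B' = {1, 2, 4, 5, 7, 8}
Claimed RHS: A' ∪ B' = {1, 2, 4, 5, 7, 8}
Identity is INVALID: LHS = {1, 2} but the RHS claimed here equals {1, 2, 4, 5, 7, 8}. The correct form is (A ∪ B)' = A' ∩ B'.

Identity is invalid: (A ∪ B)' = {1, 2} but A' ∪ B' = {1, 2, 4, 5, 7, 8}. The correct De Morgan law is (A ∪ B)' = A' ∩ B'.


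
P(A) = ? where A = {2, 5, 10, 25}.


|A| = 4, so |P(A)| = 2^4 = 16
Enumerate subsets by cardinality (0 to 4):
∅, {2}, {5}, {10}, {25}, {2, 5}, {2, 10}, {2, 25}, {5, 10}, {5, 25}, {10, 25}, {2, 5, 10}, {2, 5, 25}, {2, 10, 25}, {5, 10, 25}, {2, 5, 10, 25}

P(A) has 16 subsets: ∅, {2}, {5}, {10}, {25}, {2, 5}, {2, 10}, {2, 25}, {5, 10}, {5, 25}, {10, 25}, {2, 5, 10}, {2, 5, 25}, {2, 10, 25}, {5, 10, 25}, {2, 5, 10, 25}


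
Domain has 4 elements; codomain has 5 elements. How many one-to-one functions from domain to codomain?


An injection sends each of |A| = 4 inputs to a distinct output in B.
# injections = |B|·(|B|-1)·…·(|B|-|A|+1) = 5! / (5 - 4)!
= 5 × 4 × 3 × 2
= 120

Number of injections = 120


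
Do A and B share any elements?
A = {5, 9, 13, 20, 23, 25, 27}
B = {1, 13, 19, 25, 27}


Disjoint means A ∩ B = ∅.
A ∩ B = {13, 25, 27}
A ∩ B ≠ ∅, so A and B are NOT disjoint.

Yes — A and B share the element(s) of A ∩ B = {13, 25, 27}, so they are not disjoint


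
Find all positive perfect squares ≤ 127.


Checking each candidate:
Condition: positive perfect squares ≤ 127
Result = {1, 4, 9, 16, 25, 36, 49, 64, 81, 100, 121}

{1, 4, 9, 16, 25, 36, 49, 64, 81, 100, 121}


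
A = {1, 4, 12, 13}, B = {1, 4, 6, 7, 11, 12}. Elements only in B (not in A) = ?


A = {1, 4, 12, 13}
B = {1, 4, 6, 7, 11, 12}
Region: only in B (not in A)
Elements: {6, 7, 11}

Elements only in B (not in A): {6, 7, 11}


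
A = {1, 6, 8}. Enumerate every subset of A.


|A| = 3, so |P(A)| = 2^3 = 8
Enumerate subsets by cardinality (0 to 3):
∅, {1}, {6}, {8}, {1, 6}, {1, 8}, {6, 8}, {1, 6, 8}

P(A) has 8 subsets: ∅, {1}, {6}, {8}, {1, 6}, {1, 8}, {6, 8}, {1, 6, 8}


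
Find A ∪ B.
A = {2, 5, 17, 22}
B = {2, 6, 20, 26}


A ∪ B = all elements in A or B (or both)
A = {2, 5, 17, 22}
B = {2, 6, 20, 26}
A ∪ B = {2, 5, 6, 17, 20, 22, 26}

A ∪ B = {2, 5, 6, 17, 20, 22, 26}


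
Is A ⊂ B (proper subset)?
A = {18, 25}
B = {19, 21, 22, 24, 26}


A ⊂ B requires: A ⊆ B AND A ≠ B.
A ⊆ B? No
A ⊄ B, so A is not a proper subset.

No, A is not a proper subset of B


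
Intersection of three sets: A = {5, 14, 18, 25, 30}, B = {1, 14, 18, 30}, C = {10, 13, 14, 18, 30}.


A ∩ B = {14, 18, 30}
(A ∩ B) ∩ C = {14, 18, 30}

A ∩ B ∩ C = {14, 18, 30}


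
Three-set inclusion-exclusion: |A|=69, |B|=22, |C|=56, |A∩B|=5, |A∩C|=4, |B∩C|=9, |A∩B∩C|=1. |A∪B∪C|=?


|A∪B∪C| = |A|+|B|+|C| - |A∩B|-|A∩C|-|B∩C| + |A∩B∩C|
= 69+22+56 - 5-4-9 + 1
= 147 - 18 + 1
= 130

|A ∪ B ∪ C| = 130


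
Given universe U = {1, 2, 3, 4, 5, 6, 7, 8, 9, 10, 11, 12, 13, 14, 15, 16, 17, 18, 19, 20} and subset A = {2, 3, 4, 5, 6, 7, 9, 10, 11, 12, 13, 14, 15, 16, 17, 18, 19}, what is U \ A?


Aᶜ = U \ A = elements in U but not in A
U = {1, 2, 3, 4, 5, 6, 7, 8, 9, 10, 11, 12, 13, 14, 15, 16, 17, 18, 19, 20}
A = {2, 3, 4, 5, 6, 7, 9, 10, 11, 12, 13, 14, 15, 16, 17, 18, 19}
Aᶜ = {1, 8, 20}

Aᶜ = {1, 8, 20}


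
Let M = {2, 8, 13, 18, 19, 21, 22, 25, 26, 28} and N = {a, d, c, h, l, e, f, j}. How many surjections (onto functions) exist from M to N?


n = |M| = 10, k = |N| = 8. Surjections via inclusion-exclusion:
S(n,k) = Σ(-1)^i × C(k,i) × (k-i)^n, i=0 to k
i=0: (-1)^0×C(8,0)×8^10 = 1073741824
i=1: (-1)^1×C(8,1)×7^10 = -2259801992
i=2: (-1)^2×C(8,2)×6^10 = 1693052928
i=3: (-1)^3×C(8,3)×5^10 = -546875000
i=4: (-1)^4×C(8,4)×4^10 = 73400320
i=5: (-1)^5×C(8,5)×3^10 = -3306744
i=6: (-1)^6×C(8,6)×2^10 = 28672
i=7: (-1)^7×C(8,7)×1^10 = -8
i=8: (-1)^8×C(8,8)×0^10 = 0
Total = 30240000

Number of surjections = 30240000


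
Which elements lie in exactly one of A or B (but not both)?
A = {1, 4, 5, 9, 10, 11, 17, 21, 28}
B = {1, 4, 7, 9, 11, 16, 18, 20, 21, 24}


A △ B = (A \ B) ∪ (B \ A) = elements in exactly one of A or B
A \ B = {5, 10, 17, 28}
B \ A = {7, 16, 18, 20, 24}
A △ B = {5, 7, 10, 16, 17, 18, 20, 24, 28}

A △ B = {5, 7, 10, 16, 17, 18, 20, 24, 28}


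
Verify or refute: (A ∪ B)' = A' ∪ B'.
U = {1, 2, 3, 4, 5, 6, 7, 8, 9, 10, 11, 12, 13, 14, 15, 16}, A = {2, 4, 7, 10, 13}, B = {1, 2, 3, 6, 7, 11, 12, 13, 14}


LHS: A ∪ B = {1, 2, 3, 4, 6, 7, 10, 11, 12, 13, 14}
(A ∪ B)' = U \ (A ∪ B) = {5, 8, 9, 15, 16}
A' = {1, 3, 5, 6, 8, 9, 11, 12, 14, 15, 16}, B' = {4, 5, 8, 9, 10, 15, 16}
Claimed RHS: A' ∪ B' = {1, 3, 4, 5, 6, 8, 9, 10, 11, 12, 14, 15, 16}
Identity is INVALID: LHS = {5, 8, 9, 15, 16} but the RHS claimed here equals {1, 3, 4, 5, 6, 8, 9, 10, 11, 12, 14, 15, 16}. The correct form is (A ∪ B)' = A' ∩ B'.

Identity is invalid: (A ∪ B)' = {5, 8, 9, 15, 16} but A' ∪ B' = {1, 3, 4, 5, 6, 8, 9, 10, 11, 12, 14, 15, 16}. The correct De Morgan law is (A ∪ B)' = A' ∩ B'.


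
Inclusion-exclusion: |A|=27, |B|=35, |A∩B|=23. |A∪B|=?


|A ∪ B| = |A| + |B| - |A ∩ B|
= 27 + 35 - 23
= 39

|A ∪ B| = 39


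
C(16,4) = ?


C(n,k) = n! / (k!(n-k)!)
C(16,4) = 16! / (4!12!)
= 1820

C(16,4) = 1820


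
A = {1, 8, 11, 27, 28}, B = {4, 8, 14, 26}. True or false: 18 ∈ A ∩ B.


A = {1, 8, 11, 27, 28}, B = {4, 8, 14, 26}
A ∩ B = elements in both A and B
A ∩ B = {8}
Checking if 18 ∈ A ∩ B
18 is not in A ∩ B → False

18 ∉ A ∩ B


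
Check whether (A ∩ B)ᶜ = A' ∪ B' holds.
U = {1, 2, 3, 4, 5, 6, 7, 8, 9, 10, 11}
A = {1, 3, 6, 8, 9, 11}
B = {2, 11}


LHS: A ∩ B = {11}
(A ∩ B)' = U \ (A ∩ B) = {1, 2, 3, 4, 5, 6, 7, 8, 9, 10}
A' = {2, 4, 5, 7, 10}, B' = {1, 3, 4, 5, 6, 7, 8, 9, 10}
Claimed RHS: A' ∪ B' = {1, 2, 3, 4, 5, 6, 7, 8, 9, 10}
Identity is VALID: LHS = RHS = {1, 2, 3, 4, 5, 6, 7, 8, 9, 10} ✓

Identity is valid. (A ∩ B)' = A' ∪ B' = {1, 2, 3, 4, 5, 6, 7, 8, 9, 10}


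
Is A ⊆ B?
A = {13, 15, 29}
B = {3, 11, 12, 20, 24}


A ⊆ B means every element of A is in B.
Elements in A not in B: {13, 15, 29}
So A ⊄ B.

No, A ⊄ B


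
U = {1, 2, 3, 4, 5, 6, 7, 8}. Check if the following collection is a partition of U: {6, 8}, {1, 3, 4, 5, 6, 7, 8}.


A partition requires: (1) non-empty parts, (2) pairwise disjoint, (3) union = U
Parts: {6, 8}, {1, 3, 4, 5, 6, 7, 8}
Union of parts: {1, 3, 4, 5, 6, 7, 8}
U = {1, 2, 3, 4, 5, 6, 7, 8}
All non-empty? True
Pairwise disjoint? False
Covers U? False

No, not a valid partition


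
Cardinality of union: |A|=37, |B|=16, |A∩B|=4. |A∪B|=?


|A ∪ B| = |A| + |B| - |A ∩ B|
= 37 + 16 - 4
= 49

|A ∪ B| = 49


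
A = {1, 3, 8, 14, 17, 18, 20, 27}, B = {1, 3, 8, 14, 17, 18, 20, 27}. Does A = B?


Two sets are equal iff they have exactly the same elements.
A = {1, 3, 8, 14, 17, 18, 20, 27}
B = {1, 3, 8, 14, 17, 18, 20, 27}
Same elements → A = B

Yes, A = B


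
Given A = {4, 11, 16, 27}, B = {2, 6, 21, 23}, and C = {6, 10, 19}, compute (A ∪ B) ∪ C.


A ∪ B = {2, 4, 6, 11, 16, 21, 23, 27}
(A ∪ B) ∪ C = {2, 4, 6, 10, 11, 16, 19, 21, 23, 27}

A ∪ B ∪ C = {2, 4, 6, 10, 11, 16, 19, 21, 23, 27}


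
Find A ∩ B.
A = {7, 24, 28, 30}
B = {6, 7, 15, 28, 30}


A ∩ B = elements in both A and B
A = {7, 24, 28, 30}
B = {6, 7, 15, 28, 30}
A ∩ B = {7, 28, 30}

A ∩ B = {7, 28, 30}


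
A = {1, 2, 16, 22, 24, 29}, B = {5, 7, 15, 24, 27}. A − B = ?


A \ B = elements in A but not in B
A = {1, 2, 16, 22, 24, 29}
B = {5, 7, 15, 24, 27}
Remove from A any elements in B
A \ B = {1, 2, 16, 22, 29}

A \ B = {1, 2, 16, 22, 29}


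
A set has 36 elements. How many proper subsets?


Total subsets = 2^n = 2^36 = 68719476736
Proper subsets exclude the set itself: 2^n - 1
= 68719476736 - 1
= 68719476735

Number of proper subsets = 68719476735


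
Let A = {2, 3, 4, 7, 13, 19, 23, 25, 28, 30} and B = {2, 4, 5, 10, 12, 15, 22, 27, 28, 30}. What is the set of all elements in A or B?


A ∪ B = all elements in A or B (or both)
A = {2, 3, 4, 7, 13, 19, 23, 25, 28, 30}
B = {2, 4, 5, 10, 12, 15, 22, 27, 28, 30}
A ∪ B = {2, 3, 4, 5, 7, 10, 12, 13, 15, 19, 22, 23, 25, 27, 28, 30}

A ∪ B = {2, 3, 4, 5, 7, 10, 12, 13, 15, 19, 22, 23, 25, 27, 28, 30}


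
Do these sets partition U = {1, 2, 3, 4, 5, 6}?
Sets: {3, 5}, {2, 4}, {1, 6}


A partition requires: (1) non-empty parts, (2) pairwise disjoint, (3) union = U
Parts: {3, 5}, {2, 4}, {1, 6}
Union of parts: {1, 2, 3, 4, 5, 6}
U = {1, 2, 3, 4, 5, 6}
All non-empty? True
Pairwise disjoint? True
Covers U? True

Yes, valid partition


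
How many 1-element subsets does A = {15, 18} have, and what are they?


|A| = 2, so A has C(2,1) = 2 subsets of size 1.
Enumerate by choosing 1 elements from A at a time:
{15}, {18}

1-element subsets (2 total): {15}, {18}


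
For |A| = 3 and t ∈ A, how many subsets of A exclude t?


Subsets of A avoiding t are subsets of A \ {t}, which has 2 elements.
Count = 2^(n-1) = 2^2
= 4

Number of subsets avoiding t = 4


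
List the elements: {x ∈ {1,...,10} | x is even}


Checking each candidate:
Condition: even numbers in {1,...,10}
Result = {2, 4, 6, 8, 10}

{2, 4, 6, 8, 10}


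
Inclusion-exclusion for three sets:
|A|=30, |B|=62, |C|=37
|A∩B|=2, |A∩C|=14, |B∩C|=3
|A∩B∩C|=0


|A∪B∪C| = |A|+|B|+|C| - |A∩B|-|A∩C|-|B∩C| + |A∩B∩C|
= 30+62+37 - 2-14-3 + 0
= 129 - 19 + 0
= 110

|A ∪ B ∪ C| = 110


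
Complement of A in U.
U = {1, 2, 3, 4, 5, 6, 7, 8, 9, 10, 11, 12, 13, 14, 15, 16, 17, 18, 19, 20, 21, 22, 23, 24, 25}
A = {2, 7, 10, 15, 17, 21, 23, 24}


Aᶜ = U \ A = elements in U but not in A
U = {1, 2, 3, 4, 5, 6, 7, 8, 9, 10, 11, 12, 13, 14, 15, 16, 17, 18, 19, 20, 21, 22, 23, 24, 25}
A = {2, 7, 10, 15, 17, 21, 23, 24}
Aᶜ = {1, 3, 4, 5, 6, 8, 9, 11, 12, 13, 14, 16, 18, 19, 20, 22, 25}

Aᶜ = {1, 3, 4, 5, 6, 8, 9, 11, 12, 13, 14, 16, 18, 19, 20, 22, 25}


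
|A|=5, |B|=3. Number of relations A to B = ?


A relation from A to B is any subset of A × B.
|A × B| = 5 × 3 = 15
# relations = 2^|A × B| = 2^15 = 32768

Number of relations = 32768


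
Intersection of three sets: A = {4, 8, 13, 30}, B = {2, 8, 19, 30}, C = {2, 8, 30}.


A ∩ B = {8, 30}
(A ∩ B) ∩ C = {8, 30}

A ∩ B ∩ C = {8, 30}


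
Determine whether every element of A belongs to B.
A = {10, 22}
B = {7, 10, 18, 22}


A ⊆ B means every element of A is in B.
All elements of A are in B.
So A ⊆ B.

Yes, A ⊆ B


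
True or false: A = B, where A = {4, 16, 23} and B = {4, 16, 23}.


Two sets are equal iff they have exactly the same elements.
A = {4, 16, 23}
B = {4, 16, 23}
Same elements → A = B

Yes, A = B


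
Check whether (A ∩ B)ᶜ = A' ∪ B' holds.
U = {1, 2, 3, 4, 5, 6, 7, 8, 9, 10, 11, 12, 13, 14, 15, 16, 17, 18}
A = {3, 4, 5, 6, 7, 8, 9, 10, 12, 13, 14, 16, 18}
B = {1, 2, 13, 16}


LHS: A ∩ B = {13, 16}
(A ∩ B)' = U \ (A ∩ B) = {1, 2, 3, 4, 5, 6, 7, 8, 9, 10, 11, 12, 14, 15, 17, 18}
A' = {1, 2, 11, 15, 17}, B' = {3, 4, 5, 6, 7, 8, 9, 10, 11, 12, 14, 15, 17, 18}
Claimed RHS: A' ∪ B' = {1, 2, 3, 4, 5, 6, 7, 8, 9, 10, 11, 12, 14, 15, 17, 18}
Identity is VALID: LHS = RHS = {1, 2, 3, 4, 5, 6, 7, 8, 9, 10, 11, 12, 14, 15, 17, 18} ✓

Identity is valid. (A ∩ B)' = A' ∪ B' = {1, 2, 3, 4, 5, 6, 7, 8, 9, 10, 11, 12, 14, 15, 17, 18}


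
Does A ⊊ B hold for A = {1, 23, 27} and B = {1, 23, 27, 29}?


A ⊂ B requires: A ⊆ B AND A ≠ B.
A ⊆ B? Yes
A = B? No
A ⊂ B: Yes (A is a proper subset of B)

Yes, A ⊂ B


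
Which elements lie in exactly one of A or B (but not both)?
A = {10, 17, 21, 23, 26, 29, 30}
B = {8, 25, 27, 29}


A △ B = (A \ B) ∪ (B \ A) = elements in exactly one of A or B
A \ B = {10, 17, 21, 23, 26, 30}
B \ A = {8, 25, 27}
A △ B = {8, 10, 17, 21, 23, 25, 26, 27, 30}

A △ B = {8, 10, 17, 21, 23, 25, 26, 27, 30}


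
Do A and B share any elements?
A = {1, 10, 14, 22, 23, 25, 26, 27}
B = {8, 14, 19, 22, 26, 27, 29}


Disjoint means A ∩ B = ∅.
A ∩ B = {14, 22, 26, 27}
A ∩ B ≠ ∅, so A and B are NOT disjoint.

Yes — A and B share the element(s) of A ∩ B = {14, 22, 26, 27}, so they are not disjoint


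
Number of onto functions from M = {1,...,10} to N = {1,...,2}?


n = |M| = 10, k = |N| = 2. Surjections via inclusion-exclusion:
S(n,k) = Σ(-1)^i × C(k,i) × (k-i)^n, i=0 to k
i=0: (-1)^0×C(2,0)×2^10 = 1024
i=1: (-1)^1×C(2,1)×1^10 = -2
i=2: (-1)^2×C(2,2)×0^10 = 0
Total = 1022

Number of surjections = 1022


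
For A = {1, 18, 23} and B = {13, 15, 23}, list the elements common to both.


A ∩ B = elements in both A and B
A = {1, 18, 23}
B = {13, 15, 23}
A ∩ B = {23}

A ∩ B = {23}


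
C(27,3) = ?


C(n,k) = n! / (k!(n-k)!)
C(27,3) = 27! / (3!24!)
= 2925

C(27,3) = 2925


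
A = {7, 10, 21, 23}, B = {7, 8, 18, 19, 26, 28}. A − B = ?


A \ B = elements in A but not in B
A = {7, 10, 21, 23}
B = {7, 8, 18, 19, 26, 28}
Remove from A any elements in B
A \ B = {10, 21, 23}

A \ B = {10, 21, 23}


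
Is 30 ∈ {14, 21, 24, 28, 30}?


A = {14, 21, 24, 28, 30}
Checking if 30 is in A
30 is in A → True

30 ∈ A


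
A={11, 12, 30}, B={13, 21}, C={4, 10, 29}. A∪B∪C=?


A ∪ B = {11, 12, 13, 21, 30}
(A ∪ B) ∪ C = {4, 10, 11, 12, 13, 21, 29, 30}

A ∪ B ∪ C = {4, 10, 11, 12, 13, 21, 29, 30}


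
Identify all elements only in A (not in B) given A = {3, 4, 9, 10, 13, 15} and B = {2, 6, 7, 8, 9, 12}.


A = {3, 4, 9, 10, 13, 15}
B = {2, 6, 7, 8, 9, 12}
Region: only in A (not in B)
Elements: {3, 4, 10, 13, 15}

Elements only in A (not in B): {3, 4, 10, 13, 15}


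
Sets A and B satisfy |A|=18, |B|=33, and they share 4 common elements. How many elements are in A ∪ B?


|A ∪ B| = |A| + |B| - |A ∩ B|
= 18 + 33 - 4
= 47

|A ∪ B| = 47


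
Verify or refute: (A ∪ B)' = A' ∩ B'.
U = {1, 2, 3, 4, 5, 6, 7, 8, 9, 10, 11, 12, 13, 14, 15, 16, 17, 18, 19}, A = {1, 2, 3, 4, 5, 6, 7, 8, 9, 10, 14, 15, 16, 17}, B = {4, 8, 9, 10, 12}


LHS: A ∪ B = {1, 2, 3, 4, 5, 6, 7, 8, 9, 10, 12, 14, 15, 16, 17}
(A ∪ B)' = U \ (A ∪ B) = {11, 13, 18, 19}
A' = {11, 12, 13, 18, 19}, B' = {1, 2, 3, 5, 6, 7, 11, 13, 14, 15, 16, 17, 18, 19}
Claimed RHS: A' ∩ B' = {11, 13, 18, 19}
Identity is VALID: LHS = RHS = {11, 13, 18, 19} ✓

Identity is valid. (A ∪ B)' = A' ∩ B' = {11, 13, 18, 19}


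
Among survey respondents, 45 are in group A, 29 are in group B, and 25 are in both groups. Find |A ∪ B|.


|A ∪ B| = |A| + |B| - |A ∩ B|
= 45 + 29 - 25
= 49

|A ∪ B| = 49


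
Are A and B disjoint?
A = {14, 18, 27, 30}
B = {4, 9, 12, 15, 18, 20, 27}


Disjoint means A ∩ B = ∅.
A ∩ B = {18, 27}
A ∩ B ≠ ∅, so A and B are NOT disjoint.

No, A and B are not disjoint (A ∩ B = {18, 27})


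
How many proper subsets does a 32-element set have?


Total subsets = 2^n = 2^32 = 4294967296
Proper subsets exclude the set itself: 2^n - 1
= 4294967296 - 1
= 4294967295

Number of proper subsets = 4294967295


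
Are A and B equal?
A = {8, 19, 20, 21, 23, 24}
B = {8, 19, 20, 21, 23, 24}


Two sets are equal iff they have exactly the same elements.
A = {8, 19, 20, 21, 23, 24}
B = {8, 19, 20, 21, 23, 24}
Same elements → A = B

Yes, A = B


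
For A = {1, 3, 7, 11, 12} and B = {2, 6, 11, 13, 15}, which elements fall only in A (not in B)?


A = {1, 3, 7, 11, 12}
B = {2, 6, 11, 13, 15}
Region: only in A (not in B)
Elements: {1, 3, 7, 12}

Elements only in A (not in B): {1, 3, 7, 12}


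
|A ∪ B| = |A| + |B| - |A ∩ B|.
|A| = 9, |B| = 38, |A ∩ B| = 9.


|A ∪ B| = |A| + |B| - |A ∩ B|
= 9 + 38 - 9
= 38

|A ∪ B| = 38


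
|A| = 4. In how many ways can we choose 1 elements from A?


C(n,k) = n! / (k!(n-k)!)
C(4,1) = 4! / (1!3!)
= 4

C(4,1) = 4


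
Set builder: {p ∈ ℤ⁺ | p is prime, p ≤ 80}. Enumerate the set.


Checking each candidate:
Condition: primes ≤ 80
Result = {2, 3, 5, 7, 11, 13, 17, 19, 23, 29, 31, 37, 41, 43, 47, 53, 59, 61, 67, 71, 73, 79}

{2, 3, 5, 7, 11, 13, 17, 19, 23, 29, 31, 37, 41, 43, 47, 53, 59, 61, 67, 71, 73, 79}


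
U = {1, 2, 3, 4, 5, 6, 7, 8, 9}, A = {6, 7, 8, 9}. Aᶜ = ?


Aᶜ = U \ A = elements in U but not in A
U = {1, 2, 3, 4, 5, 6, 7, 8, 9}
A = {6, 7, 8, 9}
Aᶜ = {1, 2, 3, 4, 5}

Aᶜ = {1, 2, 3, 4, 5}


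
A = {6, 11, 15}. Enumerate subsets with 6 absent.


A subset of A that omits 6 is a subset of A \ {6}, so there are 2^(n-1) = 2^2 = 4 of them.
Subsets excluding 6: ∅, {11}, {15}, {11, 15}

Subsets excluding 6 (4 total): ∅, {11}, {15}, {11, 15}


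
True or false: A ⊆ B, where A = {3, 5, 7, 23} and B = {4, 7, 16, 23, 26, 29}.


A ⊆ B means every element of A is in B.
Elements in A not in B: {3, 5}
So A ⊄ B.

No, A ⊄ B


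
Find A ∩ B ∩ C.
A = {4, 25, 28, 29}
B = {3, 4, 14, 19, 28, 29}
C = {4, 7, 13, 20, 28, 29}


A ∩ B = {4, 28, 29}
(A ∩ B) ∩ C = {4, 28, 29}

A ∩ B ∩ C = {4, 28, 29}


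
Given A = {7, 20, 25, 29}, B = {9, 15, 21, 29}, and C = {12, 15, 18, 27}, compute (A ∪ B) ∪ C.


A ∪ B = {7, 9, 15, 20, 21, 25, 29}
(A ∪ B) ∪ C = {7, 9, 12, 15, 18, 20, 21, 25, 27, 29}

A ∪ B ∪ C = {7, 9, 12, 15, 18, 20, 21, 25, 27, 29}


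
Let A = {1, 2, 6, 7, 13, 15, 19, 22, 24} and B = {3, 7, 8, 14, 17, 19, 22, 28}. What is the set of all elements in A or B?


A ∪ B = all elements in A or B (or both)
A = {1, 2, 6, 7, 13, 15, 19, 22, 24}
B = {3, 7, 8, 14, 17, 19, 22, 28}
A ∪ B = {1, 2, 3, 6, 7, 8, 13, 14, 15, 17, 19, 22, 24, 28}

A ∪ B = {1, 2, 3, 6, 7, 8, 13, 14, 15, 17, 19, 22, 24, 28}


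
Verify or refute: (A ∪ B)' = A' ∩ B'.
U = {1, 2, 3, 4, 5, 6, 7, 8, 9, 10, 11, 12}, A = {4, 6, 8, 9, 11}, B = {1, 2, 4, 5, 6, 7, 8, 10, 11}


LHS: A ∪ B = {1, 2, 4, 5, 6, 7, 8, 9, 10, 11}
(A ∪ B)' = U \ (A ∪ B) = {3, 12}
A' = {1, 2, 3, 5, 7, 10, 12}, B' = {3, 9, 12}
Claimed RHS: A' ∩ B' = {3, 12}
Identity is VALID: LHS = RHS = {3, 12} ✓

Identity is valid. (A ∪ B)' = A' ∩ B' = {3, 12}


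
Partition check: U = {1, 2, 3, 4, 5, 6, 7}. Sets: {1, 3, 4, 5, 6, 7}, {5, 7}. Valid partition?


A partition requires: (1) non-empty parts, (2) pairwise disjoint, (3) union = U
Parts: {1, 3, 4, 5, 6, 7}, {5, 7}
Union of parts: {1, 3, 4, 5, 6, 7}
U = {1, 2, 3, 4, 5, 6, 7}
All non-empty? True
Pairwise disjoint? False
Covers U? False

No, not a valid partition


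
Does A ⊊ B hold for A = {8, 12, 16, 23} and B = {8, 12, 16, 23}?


A ⊂ B requires: A ⊆ B AND A ≠ B.
A ⊆ B? Yes
A = B? Yes
A = B, so A is not a PROPER subset.

No, A is not a proper subset of B


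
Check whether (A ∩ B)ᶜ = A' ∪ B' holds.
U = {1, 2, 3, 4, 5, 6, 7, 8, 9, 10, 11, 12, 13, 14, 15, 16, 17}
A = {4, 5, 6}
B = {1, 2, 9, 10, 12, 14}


LHS: A ∩ B = ∅
(A ∩ B)' = U \ (A ∩ B) = {1, 2, 3, 4, 5, 6, 7, 8, 9, 10, 11, 12, 13, 14, 15, 16, 17}
A' = {1, 2, 3, 7, 8, 9, 10, 11, 12, 13, 14, 15, 16, 17}, B' = {3, 4, 5, 6, 7, 8, 11, 13, 15, 16, 17}
Claimed RHS: A' ∪ B' = {1, 2, 3, 4, 5, 6, 7, 8, 9, 10, 11, 12, 13, 14, 15, 16, 17}
Identity is VALID: LHS = RHS = {1, 2, 3, 4, 5, 6, 7, 8, 9, 10, 11, 12, 13, 14, 15, 16, 17} ✓

Identity is valid. (A ∩ B)' = A' ∪ B' = {1, 2, 3, 4, 5, 6, 7, 8, 9, 10, 11, 12, 13, 14, 15, 16, 17}


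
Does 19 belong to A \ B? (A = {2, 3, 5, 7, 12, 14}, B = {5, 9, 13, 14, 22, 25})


A = {2, 3, 5, 7, 12, 14}, B = {5, 9, 13, 14, 22, 25}
A \ B = elements in A but not in B
A \ B = {2, 3, 7, 12}
Checking if 19 ∈ A \ B
19 is not in A \ B → False

19 ∉ A \ B


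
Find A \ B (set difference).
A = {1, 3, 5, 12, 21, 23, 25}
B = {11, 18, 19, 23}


A \ B = elements in A but not in B
A = {1, 3, 5, 12, 21, 23, 25}
B = {11, 18, 19, 23}
Remove from A any elements in B
A \ B = {1, 3, 5, 12, 21, 25}

A \ B = {1, 3, 5, 12, 21, 25}


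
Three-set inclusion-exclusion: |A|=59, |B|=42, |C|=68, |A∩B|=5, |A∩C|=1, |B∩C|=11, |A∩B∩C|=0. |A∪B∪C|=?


|A∪B∪C| = |A|+|B|+|C| - |A∩B|-|A∩C|-|B∩C| + |A∩B∩C|
= 59+42+68 - 5-1-11 + 0
= 169 - 17 + 0
= 152

|A ∪ B ∪ C| = 152


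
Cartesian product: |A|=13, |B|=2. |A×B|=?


|A × B| = |A| × |B|
= 13 × 2
= 26

|A × B| = 26


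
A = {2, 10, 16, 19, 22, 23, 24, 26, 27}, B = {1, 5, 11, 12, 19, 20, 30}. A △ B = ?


A △ B = (A \ B) ∪ (B \ A) = elements in exactly one of A or B
A \ B = {2, 10, 16, 22, 23, 24, 26, 27}
B \ A = {1, 5, 11, 12, 20, 30}
A △ B = {1, 2, 5, 10, 11, 12, 16, 20, 22, 23, 24, 26, 27, 30}

A △ B = {1, 2, 5, 10, 11, 12, 16, 20, 22, 23, 24, 26, 27, 30}


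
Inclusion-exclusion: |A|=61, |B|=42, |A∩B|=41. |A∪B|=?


|A ∪ B| = |A| + |B| - |A ∩ B|
= 61 + 42 - 41
= 62

|A ∪ B| = 62


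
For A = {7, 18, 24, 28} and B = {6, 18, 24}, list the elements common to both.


A ∩ B = elements in both A and B
A = {7, 18, 24, 28}
B = {6, 18, 24}
A ∩ B = {18, 24}

A ∩ B = {18, 24}


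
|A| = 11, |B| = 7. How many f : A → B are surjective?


n = |A| = 11, k = |B| = 7. Surjections via inclusion-exclusion:
S(n,k) = Σ(-1)^i × C(k,i) × (k-i)^n, i=0 to k
i=0: (-1)^0×C(7,0)×7^11 = 1977326743
i=1: (-1)^1×C(7,1)×6^11 = -2539579392
i=2: (-1)^2×C(7,2)×5^11 = 1025390625
i=3: (-1)^3×C(7,3)×4^11 = -146800640
i=4: (-1)^4×C(7,4)×3^11 = 6200145
i=5: (-1)^5×C(7,5)×2^11 = -43008
i=6: (-1)^6×C(7,6)×1^11 = 7
i=7: (-1)^7×C(7,7)×0^11 = 0
Total = 322494480

Number of surjections = 322494480


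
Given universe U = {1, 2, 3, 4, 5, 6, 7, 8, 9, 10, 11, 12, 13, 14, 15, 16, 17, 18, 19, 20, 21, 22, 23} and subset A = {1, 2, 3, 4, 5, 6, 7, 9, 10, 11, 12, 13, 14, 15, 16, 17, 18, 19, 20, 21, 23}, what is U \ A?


Aᶜ = U \ A = elements in U but not in A
U = {1, 2, 3, 4, 5, 6, 7, 8, 9, 10, 11, 12, 13, 14, 15, 16, 17, 18, 19, 20, 21, 22, 23}
A = {1, 2, 3, 4, 5, 6, 7, 9, 10, 11, 12, 13, 14, 15, 16, 17, 18, 19, 20, 21, 23}
Aᶜ = {8, 22}

Aᶜ = {8, 22}


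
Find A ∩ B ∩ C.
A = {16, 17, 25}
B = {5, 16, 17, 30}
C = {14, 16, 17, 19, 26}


A ∩ B = {16, 17}
(A ∩ B) ∩ C = {16, 17}

A ∩ B ∩ C = {16, 17}


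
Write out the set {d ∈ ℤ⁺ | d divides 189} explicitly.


Checking each candidate:
Condition: positive divisors of 189
Result = {1, 3, 7, 9, 21, 27, 63, 189}

{1, 3, 7, 9, 21, 27, 63, 189}


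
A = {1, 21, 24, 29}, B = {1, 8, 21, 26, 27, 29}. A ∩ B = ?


A ∩ B = elements in both A and B
A = {1, 21, 24, 29}
B = {1, 8, 21, 26, 27, 29}
A ∩ B = {1, 21, 29}

A ∩ B = {1, 21, 29}


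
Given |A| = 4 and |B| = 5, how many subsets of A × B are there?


A relation from A to B is any subset of A × B.
|A × B| = 4 × 5 = 20
# relations = 2^|A × B| = 2^20 = 1048576

Number of relations = 1048576


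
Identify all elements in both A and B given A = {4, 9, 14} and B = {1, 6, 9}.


A = {4, 9, 14}
B = {1, 6, 9}
Region: in both A and B
Elements: {9}

Elements in both A and B: {9}


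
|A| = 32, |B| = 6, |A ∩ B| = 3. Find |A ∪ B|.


|A ∪ B| = |A| + |B| - |A ∩ B|
= 32 + 6 - 3
= 35

|A ∪ B| = 35


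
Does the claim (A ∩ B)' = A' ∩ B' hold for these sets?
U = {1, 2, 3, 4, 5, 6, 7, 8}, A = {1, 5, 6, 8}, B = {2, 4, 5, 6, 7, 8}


LHS: A ∩ B = {5, 6, 8}
(A ∩ B)' = U \ (A ∩ B) = {1, 2, 3, 4, 7}
A' = {2, 3, 4, 7}, B' = {1, 3}
Claimed RHS: A' ∩ B' = {3}
Identity is INVALID: LHS = {1, 2, 3, 4, 7} but the RHS claimed here equals {3}. The correct form is (A ∩ B)' = A' ∪ B'.

Identity is invalid: (A ∩ B)' = {1, 2, 3, 4, 7} but A' ∩ B' = {3}. The correct De Morgan law is (A ∩ B)' = A' ∪ B'.


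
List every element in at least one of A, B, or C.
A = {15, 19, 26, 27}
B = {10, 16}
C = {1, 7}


A ∪ B = {10, 15, 16, 19, 26, 27}
(A ∪ B) ∪ C = {1, 7, 10, 15, 16, 19, 26, 27}

A ∪ B ∪ C = {1, 7, 10, 15, 16, 19, 26, 27}


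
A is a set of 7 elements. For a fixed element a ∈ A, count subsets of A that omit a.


Subsets of A avoiding a are subsets of A \ {a}, which has 6 elements.
Count = 2^(n-1) = 2^6
= 64

Number of subsets avoiding a = 64


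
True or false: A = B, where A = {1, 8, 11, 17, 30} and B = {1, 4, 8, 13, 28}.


Two sets are equal iff they have exactly the same elements.
A = {1, 8, 11, 17, 30}
B = {1, 4, 8, 13, 28}
Differences: {4, 11, 13, 17, 28, 30}
A ≠ B

No, A ≠ B


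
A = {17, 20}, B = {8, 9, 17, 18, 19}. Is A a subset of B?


A ⊆ B means every element of A is in B.
Elements in A not in B: {20}
So A ⊄ B.

No, A ⊄ B


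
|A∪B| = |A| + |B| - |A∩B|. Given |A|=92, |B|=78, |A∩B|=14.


|A ∪ B| = |A| + |B| - |A ∩ B|
= 92 + 78 - 14
= 156

|A ∪ B| = 156


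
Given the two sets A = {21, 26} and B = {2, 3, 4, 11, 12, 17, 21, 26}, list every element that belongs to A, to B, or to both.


A ∪ B = all elements in A or B (or both)
A = {21, 26}
B = {2, 3, 4, 11, 12, 17, 21, 26}
A ∪ B = {2, 3, 4, 11, 12, 17, 21, 26}

A ∪ B = {2, 3, 4, 11, 12, 17, 21, 26}


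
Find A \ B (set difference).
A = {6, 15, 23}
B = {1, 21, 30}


A \ B = elements in A but not in B
A = {6, 15, 23}
B = {1, 21, 30}
Remove from A any elements in B
A \ B = {6, 15, 23}

A \ B = {6, 15, 23}
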